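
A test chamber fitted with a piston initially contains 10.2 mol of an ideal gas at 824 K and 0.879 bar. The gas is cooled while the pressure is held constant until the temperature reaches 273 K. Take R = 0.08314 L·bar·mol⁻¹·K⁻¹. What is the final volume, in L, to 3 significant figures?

From PV = nRT: V₁ = nRT₁/P₁ = 795.0 L.
Isobaric, so V/T is constant: P₂ = P₁; V₂ = V₁·(T₂/T₁) = 263.4 L.

V₂ ≈ 263 L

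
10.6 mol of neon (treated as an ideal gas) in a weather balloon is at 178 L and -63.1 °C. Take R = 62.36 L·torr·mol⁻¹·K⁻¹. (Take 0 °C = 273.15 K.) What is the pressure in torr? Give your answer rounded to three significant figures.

P ≈ 780 torr

Convert: T = 210.05 K.
PV = nRT ⇒ P = nRT/V = (10.6 × 62.36 × 210.05) / 178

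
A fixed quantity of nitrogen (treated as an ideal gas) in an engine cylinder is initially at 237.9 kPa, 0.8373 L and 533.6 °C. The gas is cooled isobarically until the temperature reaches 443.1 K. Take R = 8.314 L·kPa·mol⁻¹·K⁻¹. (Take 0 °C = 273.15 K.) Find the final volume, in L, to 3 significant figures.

Convert: T₁ = 806.8 K.
P constant ⇒ V ∝ T: P₂ = P₁; V₂ = V₁·(T₂/T₁) = 0.4599 L.

V₂ ≈ 0.460 L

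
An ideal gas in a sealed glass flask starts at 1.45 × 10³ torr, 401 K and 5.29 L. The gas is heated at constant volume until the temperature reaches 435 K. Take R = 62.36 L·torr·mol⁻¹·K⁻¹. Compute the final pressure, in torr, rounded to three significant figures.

P₂ ≈ 1.57e+03 torr

Isochoric, so P/T is constant: V₂ = V₁; P₂ = P₁·(T₂/T₁) = 1573 torr.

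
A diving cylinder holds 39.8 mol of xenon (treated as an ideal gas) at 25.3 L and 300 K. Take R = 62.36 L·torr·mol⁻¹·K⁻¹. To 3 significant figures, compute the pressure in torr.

P ≈ 2.94e+04 torr

PV = nRT ⇒ P = nRT/V = (39.8 × 62.36 × 300) / 25.3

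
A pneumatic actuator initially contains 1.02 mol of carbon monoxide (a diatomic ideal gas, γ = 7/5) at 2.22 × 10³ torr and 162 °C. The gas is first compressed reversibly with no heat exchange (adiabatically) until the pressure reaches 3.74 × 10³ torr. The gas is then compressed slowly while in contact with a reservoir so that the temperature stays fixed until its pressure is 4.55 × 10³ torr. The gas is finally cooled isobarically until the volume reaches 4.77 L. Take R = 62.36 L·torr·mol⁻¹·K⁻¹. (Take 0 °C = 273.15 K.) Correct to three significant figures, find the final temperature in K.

Convert: T₁ = 435.1 K.
From PV = nRT: V₁ = nRT₁/P₁ = 12.47 L.
Adiabatic (γ = 7/5), T V^(γ−1) and P V^γ constant: T₂ = T₁·(P₂/P₁)^((γ−1)/γ) = 505.1 K; V₂ = V₁·(P₁/P₂)^(1/γ) = 8.590 L.
Isothermal, so P V is constant: T₃ = T₂; V₃ = V₂·(P₂/P₃) = 7.061 L.
Isobaric, so V/T is constant: P₄ = P₃; T₄ = T₃·(V₄/V₃) = 341.2 K.

T₄ ≈ 341 K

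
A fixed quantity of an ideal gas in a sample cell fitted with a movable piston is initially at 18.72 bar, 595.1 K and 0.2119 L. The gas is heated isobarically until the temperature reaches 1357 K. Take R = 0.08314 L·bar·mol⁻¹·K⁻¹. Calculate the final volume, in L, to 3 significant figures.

P constant ⇒ V ∝ T: P₂ = P₁; V₂ = V₁·(T₂/T₁) = 0.4832 L.

V₂ ≈ 0.483 L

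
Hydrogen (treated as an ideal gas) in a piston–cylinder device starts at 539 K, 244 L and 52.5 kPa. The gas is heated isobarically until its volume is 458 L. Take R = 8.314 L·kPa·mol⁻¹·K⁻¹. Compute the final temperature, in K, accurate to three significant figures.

T₂ ≈ 1.01e+03 K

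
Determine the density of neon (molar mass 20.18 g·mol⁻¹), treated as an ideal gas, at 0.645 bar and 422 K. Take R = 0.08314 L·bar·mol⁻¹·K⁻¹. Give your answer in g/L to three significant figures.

ρ = PM/(RT) = (0.645 × 20.18) / (0.08314 × 422.0)

ρ ≈ 0.371 g/L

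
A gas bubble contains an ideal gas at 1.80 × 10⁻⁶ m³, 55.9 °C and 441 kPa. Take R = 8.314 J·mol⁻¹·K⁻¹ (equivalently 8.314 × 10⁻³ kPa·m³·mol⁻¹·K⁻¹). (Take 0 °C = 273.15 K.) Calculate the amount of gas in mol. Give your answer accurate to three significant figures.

Convert: T = 329.05 K.
PV = nRT ⇒ n = PV/(RT) = (441 × 1.80e-06) / (8.314 × 10⁻³ × 329.05)

n ≈ 0.000290 mol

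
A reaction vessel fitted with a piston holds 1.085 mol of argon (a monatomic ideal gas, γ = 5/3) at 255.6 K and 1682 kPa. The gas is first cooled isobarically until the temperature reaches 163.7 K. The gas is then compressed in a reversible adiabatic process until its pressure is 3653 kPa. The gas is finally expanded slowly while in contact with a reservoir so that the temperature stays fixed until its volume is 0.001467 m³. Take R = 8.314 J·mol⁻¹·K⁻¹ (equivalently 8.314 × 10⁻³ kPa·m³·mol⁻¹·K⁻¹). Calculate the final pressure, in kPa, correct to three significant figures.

From PV = nRT: V₁ = nRT₁/P₁ = 0.001371 m³.
P constant ⇒ V ∝ T: P₂ = P₁; V₂ = V₁·(T₂/T₁) = 0.0008779 m³.
Adiabatic (γ = 5/3), T V^(γ−1) and P V^γ constant: T₃ = T₂·(P₃/P₂)^((γ−1)/γ) = 223.2 K; V₃ = V₂·(P₂/P₃)^(1/γ) = 0.0005513 m³.
T constant ⇒ Boyle's law P V = const: T₄ = T₃; P₄ = P₃·(V₃/V₄) = 1373 kPa.

P₄ ≈ 1.37e+03 kPa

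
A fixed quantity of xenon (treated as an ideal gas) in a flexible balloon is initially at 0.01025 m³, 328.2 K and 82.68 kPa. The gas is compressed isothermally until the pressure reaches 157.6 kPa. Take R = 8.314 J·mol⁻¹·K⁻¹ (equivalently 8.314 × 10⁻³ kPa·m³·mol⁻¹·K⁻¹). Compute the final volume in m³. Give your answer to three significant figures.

V₂ ≈ 0.00538 m³

Isothermal, so P V is constant: T₂ = T₁; V₂ = V₁·(P₁/P₂) = 0.005377 m³.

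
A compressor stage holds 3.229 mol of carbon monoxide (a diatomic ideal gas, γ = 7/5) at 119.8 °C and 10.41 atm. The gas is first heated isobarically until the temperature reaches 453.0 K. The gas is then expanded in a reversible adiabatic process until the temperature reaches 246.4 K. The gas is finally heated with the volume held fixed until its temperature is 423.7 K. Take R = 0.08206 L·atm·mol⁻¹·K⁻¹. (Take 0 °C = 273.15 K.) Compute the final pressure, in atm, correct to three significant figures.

Convert: T₁ = 392.9 K.
From PV = nRT: V₁ = nRT₁/P₁ = 10.00 L.
Isobaric, so V/T is constant: P₂ = P₁; V₂ = V₁·(T₂/T₁) = 11.53 L.
Adiabatic (γ = 7/5), T V^(γ−1) and P V^γ constant: P₃ = P₂·(T₃/T₂)^(γ/(γ−1)) = 1.236 atm; V₃ = V₂·(T₂/T₃)^(1/(γ−1)) = 52.84 L.
V constant ⇒ P ∝ T: V₄ = V₃; P₄ = P₃·(T₄/T₃) = 2.125 atm.

P₄ ≈ 2.12 atm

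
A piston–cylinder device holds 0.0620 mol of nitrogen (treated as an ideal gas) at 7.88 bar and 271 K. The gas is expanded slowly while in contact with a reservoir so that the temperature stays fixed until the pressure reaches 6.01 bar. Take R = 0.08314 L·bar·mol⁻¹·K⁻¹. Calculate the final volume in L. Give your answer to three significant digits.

From PV = nRT: V₁ = nRT₁/P₁ = 0.1773 L.
Isothermal, so P V is constant: T₂ = T₁; V₂ = V₁·(P₁/P₂) = 0.2324 L.

V₂ ≈ 0.232 L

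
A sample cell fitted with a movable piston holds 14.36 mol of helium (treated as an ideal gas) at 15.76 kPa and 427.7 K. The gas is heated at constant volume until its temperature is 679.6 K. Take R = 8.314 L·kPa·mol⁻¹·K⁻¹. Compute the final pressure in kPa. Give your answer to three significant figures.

From PV = nRT: V₁ = nRT₁/P₁ = 3240 L.
V constant ⇒ P ∝ T: V₂ = V₁; P₂ = P₁·(T₂/T₁) = 25.04 kPa.

P₂ ≈ 25.0 kPa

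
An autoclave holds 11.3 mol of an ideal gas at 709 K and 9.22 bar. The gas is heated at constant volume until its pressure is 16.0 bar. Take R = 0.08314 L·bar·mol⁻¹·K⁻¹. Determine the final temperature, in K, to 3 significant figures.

T₂ ≈ 1.23e+03 K

From PV = nRT: V₁ = nRT₁/P₁ = 72.24 L.
V constant ⇒ P ∝ T: V₂ = V₁; T₂ = T₁·(P₂/P₁) = 1230 K.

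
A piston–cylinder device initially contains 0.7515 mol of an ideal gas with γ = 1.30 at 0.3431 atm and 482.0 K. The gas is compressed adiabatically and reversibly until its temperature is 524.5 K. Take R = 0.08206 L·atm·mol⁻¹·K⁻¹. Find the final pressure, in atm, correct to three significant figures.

From PV = nRT: V₁ = nRT₁/P₁ = 86.63 L.
Adiabatic (γ = 1.30), T V^(γ−1) and P V^γ constant: P₂ = P₁·(T₂/T₁)^(γ/(γ−1)) = 0.4948 atm; V₂ = V₁·(T₁/T₂)^(1/(γ−1)) = 65.37 L.

P₂ ≈ 0.495 atm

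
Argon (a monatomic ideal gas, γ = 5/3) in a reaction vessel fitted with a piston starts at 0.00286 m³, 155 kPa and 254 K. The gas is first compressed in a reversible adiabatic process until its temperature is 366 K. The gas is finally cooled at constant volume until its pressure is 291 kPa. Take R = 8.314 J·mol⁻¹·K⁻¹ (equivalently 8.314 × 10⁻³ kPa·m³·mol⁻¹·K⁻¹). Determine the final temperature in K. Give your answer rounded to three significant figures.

Adiabatic (γ = 5/3), T V^(γ−1) and P V^γ constant: P₂ = P₁·(T₂/T₁)^(γ/(γ−1)) = 386.3 kPa; V₂ = V₁·(T₁/T₂)^(1/(γ−1)) = 0.001653 m³.
V constant ⇒ P ∝ T: V₃ = V₂; T₃ = T₂·(P₃/P₂) = 275.7 K.

T₃ ≈ 276 K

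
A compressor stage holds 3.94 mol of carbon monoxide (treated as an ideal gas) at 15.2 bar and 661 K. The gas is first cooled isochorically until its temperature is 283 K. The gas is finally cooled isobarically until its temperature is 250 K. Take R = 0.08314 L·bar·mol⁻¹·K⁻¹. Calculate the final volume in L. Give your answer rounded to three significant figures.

V₃ ≈ 12.6 L

From PV = nRT: V₁ = nRT₁/P₁ = 14.25 L.
Isochoric, so P/T is constant: V₂ = V₁; P₂ = P₁·(T₂/T₁) = 6.508 bar.
P constant ⇒ V ∝ T: P₃ = P₂; V₃ = V₂·(T₃/T₂) = 12.58 L.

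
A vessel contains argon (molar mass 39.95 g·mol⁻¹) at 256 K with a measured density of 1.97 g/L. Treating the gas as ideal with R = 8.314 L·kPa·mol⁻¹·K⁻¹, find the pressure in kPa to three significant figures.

ρ = PM/(RT) ⇒ P = ρRT/M = (1.97 × 8.314 × 256.0) / 39.95

P ≈ 105 kPa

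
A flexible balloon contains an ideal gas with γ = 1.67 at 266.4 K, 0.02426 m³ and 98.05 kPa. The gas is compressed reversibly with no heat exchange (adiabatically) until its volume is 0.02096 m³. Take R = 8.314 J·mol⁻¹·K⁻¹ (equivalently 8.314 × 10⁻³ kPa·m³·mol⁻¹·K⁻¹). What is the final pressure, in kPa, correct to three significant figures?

P₂ ≈ 125 kPa

Adiabatic (γ = 1.67), T V^(γ−1) and P V^γ constant: T₂ = T₁·(V₁/V₂)^(γ−1) = 293.8 K; P₂ = P₁·(V₁/V₂)^γ = 125.2 kPa.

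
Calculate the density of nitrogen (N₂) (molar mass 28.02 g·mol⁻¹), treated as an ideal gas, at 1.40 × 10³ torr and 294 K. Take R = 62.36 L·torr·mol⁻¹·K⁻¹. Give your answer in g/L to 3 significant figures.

ρ ≈ 2.14 g/L

ρ = PM/(RT) = (1.40e+03 × 28.02) / (62.36 × 294.0)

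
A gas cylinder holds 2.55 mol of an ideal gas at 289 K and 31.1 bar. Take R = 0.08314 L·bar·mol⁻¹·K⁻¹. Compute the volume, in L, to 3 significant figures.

V ≈ 1.97 L

PV = nRT ⇒ V = nRT/P = (2.55 × 0.08314 × 289) / 31.1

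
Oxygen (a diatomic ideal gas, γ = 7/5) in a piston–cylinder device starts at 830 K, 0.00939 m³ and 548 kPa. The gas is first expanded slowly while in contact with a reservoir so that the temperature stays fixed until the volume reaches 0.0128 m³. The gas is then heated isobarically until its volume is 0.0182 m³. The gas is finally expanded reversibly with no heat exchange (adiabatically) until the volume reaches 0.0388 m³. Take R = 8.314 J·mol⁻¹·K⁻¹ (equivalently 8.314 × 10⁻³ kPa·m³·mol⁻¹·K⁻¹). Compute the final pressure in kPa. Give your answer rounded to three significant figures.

Isothermal, so P V is constant: T₂ = T₁; P₂ = P₁·(V₁/V₂) = 402.0 kPa.
P constant ⇒ V ∝ T: P₃ = P₂; T₃ = T₂·(V₃/V₂) = 1180 K.
Adiabatic (γ = 7/5), T V^(γ−1) and P V^γ constant: T₄ = T₃·(V₃/V₄)^(γ−1) = 871.8 K; P₄ = P₃·(V₃/V₄)^γ = 139.3 kPa.

P₄ ≈ 139 kPa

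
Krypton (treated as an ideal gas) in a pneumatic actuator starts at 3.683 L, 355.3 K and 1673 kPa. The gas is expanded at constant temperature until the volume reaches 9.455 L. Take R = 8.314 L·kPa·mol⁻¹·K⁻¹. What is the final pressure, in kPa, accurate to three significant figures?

T constant ⇒ Boyle's law P V = const: T₂ = T₁; P₂ = P₁·(V₁/V₂) = 651.7 kPa.

P₂ ≈ 652 kPa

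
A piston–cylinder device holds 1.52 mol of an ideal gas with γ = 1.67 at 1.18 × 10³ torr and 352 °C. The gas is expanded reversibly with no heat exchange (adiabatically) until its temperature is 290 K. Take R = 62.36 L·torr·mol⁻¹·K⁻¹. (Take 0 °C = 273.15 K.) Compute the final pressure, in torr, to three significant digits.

P₂ ≈ 174 torr

Convert: T₁ = 625.1 K.
From PV = nRT: V₁ = nRT₁/P₁ = 50.22 L.
Reversible adiabatic, γ = 1.67: P₂ = P₁·(T₂/T₁)^(γ/(γ−1)) = 173.9 torr; V₂ = V₁·(T₁/T₂)^(1/(γ−1)) = 158.0 L.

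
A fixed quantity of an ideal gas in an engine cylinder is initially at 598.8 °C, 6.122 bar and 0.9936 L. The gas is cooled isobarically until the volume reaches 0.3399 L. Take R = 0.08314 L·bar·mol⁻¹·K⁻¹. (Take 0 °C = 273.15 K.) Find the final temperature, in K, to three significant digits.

T₂ ≈ 298 K

Convert: T₁ = 871.9 K.
P constant ⇒ V ∝ T: P₂ = P₁; T₂ = T₁·(V₂/V₁) = 298.3 K.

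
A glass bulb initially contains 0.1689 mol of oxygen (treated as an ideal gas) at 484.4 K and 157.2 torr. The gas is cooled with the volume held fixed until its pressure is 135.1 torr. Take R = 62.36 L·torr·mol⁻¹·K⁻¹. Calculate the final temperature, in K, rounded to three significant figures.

From PV = nRT: V₁ = nRT₁/P₁ = 32.46 L.
V constant ⇒ P ∝ T: V₂ = V₁; T₂ = T₁·(P₂/P₁) = 416.3 K.

T₂ ≈ 416 K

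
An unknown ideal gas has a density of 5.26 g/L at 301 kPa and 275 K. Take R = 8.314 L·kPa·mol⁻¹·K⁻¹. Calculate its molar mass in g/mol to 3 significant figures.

M ≈ 40.0 g/mol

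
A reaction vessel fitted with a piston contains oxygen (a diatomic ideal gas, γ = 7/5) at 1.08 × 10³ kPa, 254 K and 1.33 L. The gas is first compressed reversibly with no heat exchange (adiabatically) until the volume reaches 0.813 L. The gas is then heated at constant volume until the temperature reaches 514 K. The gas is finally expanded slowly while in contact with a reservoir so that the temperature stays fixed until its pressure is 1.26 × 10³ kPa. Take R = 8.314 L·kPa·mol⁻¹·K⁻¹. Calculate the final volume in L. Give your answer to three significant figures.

V₄ ≈ 2.31 L

Reversible adiabatic, γ = 7/5: T₂ = T₁·(V₁/V₂)^(γ−1) = 309.3 K; P₂ = P₁·(V₁/V₂)^γ = 2151 kPa.
V constant ⇒ P ∝ T: V₃ = V₂; P₃ = P₂·(T₃/T₂) = 3575 kPa.
T constant ⇒ Boyle's law P V = const: T₄ = T₃; V₄ = V₃·(P₃/P₄) = 2.307 L.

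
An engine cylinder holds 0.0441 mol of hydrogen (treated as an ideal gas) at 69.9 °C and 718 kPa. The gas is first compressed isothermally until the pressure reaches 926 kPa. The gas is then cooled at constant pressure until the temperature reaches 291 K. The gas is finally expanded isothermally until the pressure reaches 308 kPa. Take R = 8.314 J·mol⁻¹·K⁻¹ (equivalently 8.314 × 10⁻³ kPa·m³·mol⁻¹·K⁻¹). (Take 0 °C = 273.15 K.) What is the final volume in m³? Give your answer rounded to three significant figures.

Convert: T₁ = 343.0 K.
From PV = nRT: V₁ = nRT₁/P₁ = 0.0001752 m³.
Isothermal, so P V is constant: T₂ = T₁; V₂ = V₁·(P₁/P₂) = 0.0001358 m³.
P constant ⇒ V ∝ T: P₃ = P₂; V₃ = V₂·(T₃/T₂) = 0.0001152 m³.
Isothermal, so P V is constant: T₄ = T₃; V₄ = V₃·(P₃/P₄) = 0.0003464 m³.

V₄ ≈ 0.000346 m³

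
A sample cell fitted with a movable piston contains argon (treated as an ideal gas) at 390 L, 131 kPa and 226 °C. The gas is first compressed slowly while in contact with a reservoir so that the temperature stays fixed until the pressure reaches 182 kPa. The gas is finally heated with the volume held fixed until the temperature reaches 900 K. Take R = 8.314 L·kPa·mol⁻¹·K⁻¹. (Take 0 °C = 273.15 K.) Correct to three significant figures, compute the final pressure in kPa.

P₃ ≈ 328 kPa

Convert: T₁ = 499.1 K.
T constant ⇒ Boyle's law P V = const: T₂ = T₁; V₂ = V₁·(P₁/P₂) = 280.7 L.
Isochoric, so P/T is constant: V₃ = V₂; P₃ = P₂·(T₃/T₂) = 328.2 kPa.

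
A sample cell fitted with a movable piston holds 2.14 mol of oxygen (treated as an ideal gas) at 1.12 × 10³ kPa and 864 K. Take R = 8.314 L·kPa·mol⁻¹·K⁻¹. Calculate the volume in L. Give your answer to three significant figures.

V ≈ 13.7 L

PV = nRT ⇒ V = nRT/P = (2.14 × 8.314 × 864) / 1.12e+03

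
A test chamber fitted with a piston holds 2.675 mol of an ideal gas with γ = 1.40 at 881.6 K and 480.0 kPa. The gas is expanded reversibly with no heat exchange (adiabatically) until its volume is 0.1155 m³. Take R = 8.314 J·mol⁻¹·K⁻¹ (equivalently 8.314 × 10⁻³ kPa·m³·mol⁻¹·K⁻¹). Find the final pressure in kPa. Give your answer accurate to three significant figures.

P₂ ≈ 112 kPa

From PV = nRT: V₁ = nRT₁/P₁ = 0.04085 m³.
Adiabatic (γ = 1.40), T V^(γ−1) and P V^γ constant: T₂ = T₁·(V₁/V₂)^(γ−1) = 581.7 K; P₂ = P₁·(V₁/V₂)^γ = 112.0 kPa.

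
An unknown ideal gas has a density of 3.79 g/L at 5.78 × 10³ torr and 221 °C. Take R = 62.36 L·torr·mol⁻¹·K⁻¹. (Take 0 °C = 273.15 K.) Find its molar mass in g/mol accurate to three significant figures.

M ≈ 20.2 g/mol

ρ = PM/(RT) ⇒ M = ρRT/P = (3.79 × 62.36 × 494.1) / 5.78e+03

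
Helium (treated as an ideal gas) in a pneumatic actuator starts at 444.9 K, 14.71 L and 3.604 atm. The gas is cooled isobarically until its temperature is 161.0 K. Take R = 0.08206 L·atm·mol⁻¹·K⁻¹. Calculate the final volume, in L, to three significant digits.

V₂ ≈ 5.32 L

P constant ⇒ V ∝ T: P₂ = P₁; V₂ = V₁·(T₂/T₁) = 5.323 L.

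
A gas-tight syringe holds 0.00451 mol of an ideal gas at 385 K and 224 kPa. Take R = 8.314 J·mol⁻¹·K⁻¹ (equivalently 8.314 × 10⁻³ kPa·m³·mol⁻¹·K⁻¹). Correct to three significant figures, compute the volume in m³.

PV = nRT ⇒ V = nRT/P = (0.00451 × 8.314 × 10⁻³ × 385) / 224

V ≈ 6.44e-05 m³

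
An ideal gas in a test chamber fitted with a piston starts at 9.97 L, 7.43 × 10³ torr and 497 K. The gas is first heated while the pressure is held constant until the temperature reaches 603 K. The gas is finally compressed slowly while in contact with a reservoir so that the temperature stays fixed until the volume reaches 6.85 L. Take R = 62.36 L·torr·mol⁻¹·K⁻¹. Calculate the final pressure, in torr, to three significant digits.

Isobaric, so V/T is constant: P₂ = P₁; V₂ = V₁·(T₂/T₁) = 12.10 L.
T constant ⇒ Boyle's law P V = const: T₃ = T₂; P₃ = P₂·(V₂/V₃) = 1.312e+04 torr.

P₃ ≈ 1.31e+04 torr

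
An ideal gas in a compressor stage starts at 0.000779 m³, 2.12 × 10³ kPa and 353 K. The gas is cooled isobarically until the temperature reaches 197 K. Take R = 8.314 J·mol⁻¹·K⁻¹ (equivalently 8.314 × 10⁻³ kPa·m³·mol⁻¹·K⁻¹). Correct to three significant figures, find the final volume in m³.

P constant ⇒ V ∝ T: P₂ = P₁; V₂ = V₁·(T₂/T₁) = 0.0004347 m³.

V₂ ≈ 0.000435 m³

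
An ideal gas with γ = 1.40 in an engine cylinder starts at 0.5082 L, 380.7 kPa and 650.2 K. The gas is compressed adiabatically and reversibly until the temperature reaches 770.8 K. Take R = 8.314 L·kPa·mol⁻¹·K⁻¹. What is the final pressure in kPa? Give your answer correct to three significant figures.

P₂ ≈ 691 kPa

Reversible adiabatic, γ = 1.40: P₂ = P₁·(T₂/T₁)^(γ/(γ−1)) = 690.6 kPa; V₂ = V₁·(T₁/T₂)^(1/(γ−1)) = 0.3321 L.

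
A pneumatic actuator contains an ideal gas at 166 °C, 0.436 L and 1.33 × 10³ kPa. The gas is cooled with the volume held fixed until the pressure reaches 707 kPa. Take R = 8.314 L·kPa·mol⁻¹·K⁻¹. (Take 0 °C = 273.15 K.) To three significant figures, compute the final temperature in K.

Convert: T₁ = 439.1 K.
Isochoric, so P/T is constant: V₂ = V₁; T₂ = T₁·(P₂/P₁) = 233.4 K.

T₂ ≈ 233 K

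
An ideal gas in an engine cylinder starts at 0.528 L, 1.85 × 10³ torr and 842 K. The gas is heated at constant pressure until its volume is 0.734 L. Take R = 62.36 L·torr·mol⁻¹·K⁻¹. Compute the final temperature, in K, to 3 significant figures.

T₂ ≈ 1.17e+03 K

Isobaric, so V/T is constant: P₂ = P₁; T₂ = T₁·(V₂/V₁) = 1171 K.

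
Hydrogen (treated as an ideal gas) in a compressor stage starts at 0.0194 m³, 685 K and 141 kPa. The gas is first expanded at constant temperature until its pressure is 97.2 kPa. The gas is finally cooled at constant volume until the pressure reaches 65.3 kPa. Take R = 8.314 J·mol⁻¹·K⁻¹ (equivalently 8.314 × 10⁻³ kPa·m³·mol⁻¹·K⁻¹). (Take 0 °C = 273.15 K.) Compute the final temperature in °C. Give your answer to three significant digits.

Isothermal, so P V is constant: T₂ = T₁; V₂ = V₁·(P₁/P₂) = 0.02814 m³.
V constant ⇒ P ∝ T: V₃ = V₂; T₃ = T₂·(P₃/P₂) = 460.2 K.

T₃ ≈ 187 °C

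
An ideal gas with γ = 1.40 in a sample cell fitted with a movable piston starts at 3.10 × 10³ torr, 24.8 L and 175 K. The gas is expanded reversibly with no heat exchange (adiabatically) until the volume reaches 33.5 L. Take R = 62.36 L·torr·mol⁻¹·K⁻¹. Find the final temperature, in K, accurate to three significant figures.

T₂ ≈ 155 K

Reversible adiabatic, γ = 1.40: T₂ = T₁·(V₁/V₂)^(γ−1) = 155.2 K; P₂ = P₁·(V₁/V₂)^γ = 2035 torr.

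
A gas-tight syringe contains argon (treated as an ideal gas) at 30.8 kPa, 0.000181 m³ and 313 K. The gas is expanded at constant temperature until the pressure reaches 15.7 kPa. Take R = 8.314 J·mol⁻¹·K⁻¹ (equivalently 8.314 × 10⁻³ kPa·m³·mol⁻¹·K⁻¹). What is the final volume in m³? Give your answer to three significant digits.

V₂ ≈ 0.000355 m³

Isothermal, so P V is constant: T₂ = T₁; V₂ = V₁·(P₁/P₂) = 0.0003551 m³.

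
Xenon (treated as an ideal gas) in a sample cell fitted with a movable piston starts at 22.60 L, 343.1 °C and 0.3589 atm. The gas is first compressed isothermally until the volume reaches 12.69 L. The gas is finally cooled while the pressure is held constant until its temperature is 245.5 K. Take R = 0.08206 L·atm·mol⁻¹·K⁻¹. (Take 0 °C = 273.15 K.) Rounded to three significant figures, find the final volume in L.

V₃ ≈ 5.06 L

Convert: T₁ = 616.2 K.
Isothermal, so P V is constant: T₂ = T₁; P₂ = P₁·(V₁/V₂) = 0.6392 atm.
Isobaric, so V/T is constant: P₃ = P₂; V₃ = V₂·(T₃/T₂) = 5.055 L.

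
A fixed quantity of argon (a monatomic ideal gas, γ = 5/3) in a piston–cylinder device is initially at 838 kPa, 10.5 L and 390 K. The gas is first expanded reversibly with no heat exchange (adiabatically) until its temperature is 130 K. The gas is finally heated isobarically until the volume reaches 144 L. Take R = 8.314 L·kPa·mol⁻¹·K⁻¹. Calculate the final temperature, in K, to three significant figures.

Adiabatic (γ = 5/3), T V^(γ−1) and P V^γ constant: P₂ = P₁·(T₂/T₁)^(γ/(γ−1)) = 53.76 kPa; V₂ = V₁·(T₁/T₂)^(1/(γ−1)) = 54.56 L.
Isobaric, so V/T is constant: P₃ = P₂; T₃ = T₂·(V₃/V₂) = 343.1 K.

T₃ ≈ 343 K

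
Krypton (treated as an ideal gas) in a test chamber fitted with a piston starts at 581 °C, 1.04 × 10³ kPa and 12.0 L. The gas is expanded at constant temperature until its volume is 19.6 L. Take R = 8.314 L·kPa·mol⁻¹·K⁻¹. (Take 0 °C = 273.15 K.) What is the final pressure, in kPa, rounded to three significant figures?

Convert: T₁ = 854.1 K.
T constant ⇒ Boyle's law P V = const: T₂ = T₁; P₂ = P₁·(V₁/V₂) = 636.7 kPa.

P₂ ≈ 637 kPa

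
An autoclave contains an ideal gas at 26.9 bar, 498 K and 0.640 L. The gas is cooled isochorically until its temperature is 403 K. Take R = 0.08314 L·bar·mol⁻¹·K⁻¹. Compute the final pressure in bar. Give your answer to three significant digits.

P₂ ≈ 21.8 bar

V constant ⇒ P ∝ T: V₂ = V₁; P₂ = P₁·(T₂/T₁) = 21.77 bar.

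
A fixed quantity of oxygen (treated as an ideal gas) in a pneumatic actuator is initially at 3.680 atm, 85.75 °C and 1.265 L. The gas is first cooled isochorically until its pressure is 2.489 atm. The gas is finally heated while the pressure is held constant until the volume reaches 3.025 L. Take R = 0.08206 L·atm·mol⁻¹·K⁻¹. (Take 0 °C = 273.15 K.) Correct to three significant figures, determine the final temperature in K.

T₃ ≈ 580 K

Convert: T₁ = 358.9 K.
V constant ⇒ P ∝ T: V₂ = V₁; T₂ = T₁·(P₂/P₁) = 242.7 K.
P constant ⇒ V ∝ T: P₃ = P₂; T₃ = T₂·(V₃/V₂) = 580.5 K.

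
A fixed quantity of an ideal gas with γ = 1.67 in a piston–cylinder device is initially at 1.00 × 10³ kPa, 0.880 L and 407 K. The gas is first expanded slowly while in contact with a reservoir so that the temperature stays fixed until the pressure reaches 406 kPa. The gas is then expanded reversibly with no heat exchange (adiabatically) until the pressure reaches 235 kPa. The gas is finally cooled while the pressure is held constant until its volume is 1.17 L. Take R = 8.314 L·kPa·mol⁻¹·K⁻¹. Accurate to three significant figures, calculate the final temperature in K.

T constant ⇒ Boyle's law P V = const: T₂ = T₁; V₂ = V₁·(P₁/P₂) = 2.167 L.
Adiabatic (γ = 1.67), T V^(γ−1) and P V^γ constant: T₃ = T₂·(P₃/P₂)^((γ−1)/γ) = 326.8 K; V₃ = V₂·(P₂/P₃)^(1/γ) = 3.007 L.
P constant ⇒ V ∝ T: P₄ = P₃; T₄ = T₃·(V₄/V₃) = 127.2 K.

T₄ ≈ 127 K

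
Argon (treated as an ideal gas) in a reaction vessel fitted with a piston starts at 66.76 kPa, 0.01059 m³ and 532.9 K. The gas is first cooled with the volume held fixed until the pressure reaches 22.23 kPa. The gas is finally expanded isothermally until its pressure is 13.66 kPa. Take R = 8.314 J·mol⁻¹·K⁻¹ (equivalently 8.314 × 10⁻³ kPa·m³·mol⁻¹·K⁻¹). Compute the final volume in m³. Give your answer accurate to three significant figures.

V₃ ≈ 0.0172 m³

V constant ⇒ P ∝ T: V₂ = V₁; T₂ = T₁·(P₂/P₁) = 177.4 K.
T constant ⇒ Boyle's law P V = const: T₃ = T₂; V₃ = V₂·(P₂/P₃) = 0.01723 m³.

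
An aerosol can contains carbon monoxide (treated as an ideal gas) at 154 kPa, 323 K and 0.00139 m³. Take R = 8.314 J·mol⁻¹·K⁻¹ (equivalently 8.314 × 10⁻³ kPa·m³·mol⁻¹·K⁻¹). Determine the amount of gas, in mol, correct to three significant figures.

n ≈ 0.0797 mol

PV = nRT ⇒ n = PV/(RT) = (154 × 0.00139) / (8.314 × 10⁻³ × 323)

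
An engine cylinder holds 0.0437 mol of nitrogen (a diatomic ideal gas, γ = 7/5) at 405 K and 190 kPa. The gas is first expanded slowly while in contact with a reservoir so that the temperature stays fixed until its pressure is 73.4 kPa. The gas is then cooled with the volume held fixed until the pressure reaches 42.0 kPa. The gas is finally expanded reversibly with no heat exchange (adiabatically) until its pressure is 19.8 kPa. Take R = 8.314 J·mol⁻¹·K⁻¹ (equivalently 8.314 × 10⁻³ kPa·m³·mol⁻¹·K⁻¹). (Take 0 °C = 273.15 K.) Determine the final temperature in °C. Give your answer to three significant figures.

T₄ ≈ -86.2 °C

From PV = nRT: V₁ = nRT₁/P₁ = 0.0007744 m³.
T constant ⇒ Boyle's law P V = const: T₂ = T₁; V₂ = V₁·(P₁/P₂) = 0.002005 m³.
V constant ⇒ P ∝ T: V₃ = V₂; T₃ = T₂·(P₃/P₂) = 231.7 K.
Reversible adiabatic, γ = 7/5: T₄ = T₃·(P₄/P₃)^((γ−1)/γ) = 186.9 K; V₄ = V₃·(P₃/P₄)^(1/γ) = 0.003430 m³.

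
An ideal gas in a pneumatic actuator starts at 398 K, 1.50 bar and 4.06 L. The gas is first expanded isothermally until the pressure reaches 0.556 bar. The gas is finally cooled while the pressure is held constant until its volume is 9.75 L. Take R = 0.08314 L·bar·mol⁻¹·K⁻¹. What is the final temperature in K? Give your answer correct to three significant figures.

T constant ⇒ Boyle's law P V = const: T₂ = T₁; V₂ = V₁·(P₁/P₂) = 10.95 L.
Isobaric, so V/T is constant: P₃ = P₂; T₃ = T₂·(V₃/V₂) = 354.3 K.

T₃ ≈ 354 K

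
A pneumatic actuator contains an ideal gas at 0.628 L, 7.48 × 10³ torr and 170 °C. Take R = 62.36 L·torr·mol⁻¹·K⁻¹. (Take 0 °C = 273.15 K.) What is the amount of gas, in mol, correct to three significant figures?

n ≈ 0.170 mol

Convert: T = 443.15 K.
PV = nRT ⇒ n = PV/(RT) = (7.48e+03 × 0.628) / (62.36 × 443.15)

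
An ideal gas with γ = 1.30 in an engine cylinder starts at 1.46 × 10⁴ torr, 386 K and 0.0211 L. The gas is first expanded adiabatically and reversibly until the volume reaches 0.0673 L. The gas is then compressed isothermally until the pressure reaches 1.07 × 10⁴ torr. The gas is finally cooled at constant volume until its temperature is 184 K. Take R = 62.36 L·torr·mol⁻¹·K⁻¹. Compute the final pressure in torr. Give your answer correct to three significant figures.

P₄ ≈ 7.22e+03 torr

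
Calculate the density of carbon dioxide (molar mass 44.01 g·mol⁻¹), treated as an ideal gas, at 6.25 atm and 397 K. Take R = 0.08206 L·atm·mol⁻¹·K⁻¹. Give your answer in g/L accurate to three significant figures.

ρ ≈ 8.44 g/L

ρ = PM/(RT) = (6.25 × 44.01) / (0.08206 × 397.0)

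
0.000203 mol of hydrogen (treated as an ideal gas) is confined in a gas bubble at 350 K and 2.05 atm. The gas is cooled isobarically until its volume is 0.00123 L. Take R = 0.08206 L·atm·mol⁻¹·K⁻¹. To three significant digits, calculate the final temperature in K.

T₂ ≈ 151 K

From PV = nRT: V₁ = nRT₁/P₁ = 0.002844 L.
Isobaric, so V/T is constant: P₂ = P₁; T₂ = T₁·(V₂/V₁) = 151.4 K.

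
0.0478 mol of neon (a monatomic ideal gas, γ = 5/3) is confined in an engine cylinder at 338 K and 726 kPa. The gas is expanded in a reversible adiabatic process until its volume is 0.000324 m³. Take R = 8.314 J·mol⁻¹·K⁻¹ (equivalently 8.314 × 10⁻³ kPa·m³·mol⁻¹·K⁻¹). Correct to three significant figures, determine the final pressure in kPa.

From PV = nRT: V₁ = nRT₁/P₁ = 0.0001850 m³.
Adiabatic (γ = 5/3), T V^(γ−1) and P V^γ constant: T₂ = T₁·(V₁/V₂)^(γ−1) = 232.6 K; P₂ = P₁·(V₁/V₂)^γ = 285.4 kPa.

P₂ ≈ 285 kPa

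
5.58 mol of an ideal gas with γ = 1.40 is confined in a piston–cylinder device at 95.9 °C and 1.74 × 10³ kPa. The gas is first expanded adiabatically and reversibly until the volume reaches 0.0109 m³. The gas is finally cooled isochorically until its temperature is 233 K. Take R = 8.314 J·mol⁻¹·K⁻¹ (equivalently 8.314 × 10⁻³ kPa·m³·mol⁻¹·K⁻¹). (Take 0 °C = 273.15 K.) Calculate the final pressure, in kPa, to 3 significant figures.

P₃ ≈ 992 kPa

Convert: T₁ = 369.0 K.
From PV = nRT: V₁ = nRT₁/P₁ = 0.009840 m³.
Adiabatic (γ = 1.40), T V^(γ−1) and P V^γ constant: T₂ = T₁·(V₁/V₂)^(γ−1) = 354.2 K; P₂ = P₁·(V₁/V₂)^γ = 1508 kPa.
V constant ⇒ P ∝ T: V₃ = V₂; P₃ = P₂·(T₃/T₂) = 991.7 kPa.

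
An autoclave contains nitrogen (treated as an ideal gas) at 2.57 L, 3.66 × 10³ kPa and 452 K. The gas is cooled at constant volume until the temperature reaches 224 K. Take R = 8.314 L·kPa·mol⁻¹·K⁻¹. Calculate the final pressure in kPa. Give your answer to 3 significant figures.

P₂ ≈ 1.81e+03 kPa

V constant ⇒ P ∝ T: V₂ = V₁; P₂ = P₁·(T₂/T₁) = 1814 kPa.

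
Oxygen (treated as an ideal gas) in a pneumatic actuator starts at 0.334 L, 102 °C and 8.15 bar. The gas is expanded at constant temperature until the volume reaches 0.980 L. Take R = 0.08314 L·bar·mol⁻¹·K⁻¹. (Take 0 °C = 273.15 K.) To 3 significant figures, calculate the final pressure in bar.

Convert: T₁ = 375.1 K.
Isothermal, so P V is constant: T₂ = T₁; P₂ = P₁·(V₁/V₂) = 2.778 bar.

P₂ ≈ 2.78 bar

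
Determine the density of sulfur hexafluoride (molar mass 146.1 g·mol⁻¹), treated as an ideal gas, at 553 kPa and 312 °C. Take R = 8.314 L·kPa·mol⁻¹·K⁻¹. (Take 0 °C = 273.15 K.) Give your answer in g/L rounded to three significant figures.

ρ = PM/(RT) = (553 × 146.1) / (8.314 × 585.1)

ρ ≈ 16.6 g/L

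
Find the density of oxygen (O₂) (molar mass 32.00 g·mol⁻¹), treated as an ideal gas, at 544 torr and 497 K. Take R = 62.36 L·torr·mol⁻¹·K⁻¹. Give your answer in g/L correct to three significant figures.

ρ = PM/(RT) = (544 × 32.00) / (62.36 × 497.0)

ρ ≈ 0.562 g/L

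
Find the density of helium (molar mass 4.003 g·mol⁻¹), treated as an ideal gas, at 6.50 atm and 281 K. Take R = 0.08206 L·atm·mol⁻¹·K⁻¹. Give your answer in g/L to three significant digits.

ρ = PM/(RT) = (6.50 × 4.003) / (0.08206 × 281.0)

ρ ≈ 1.13 g/L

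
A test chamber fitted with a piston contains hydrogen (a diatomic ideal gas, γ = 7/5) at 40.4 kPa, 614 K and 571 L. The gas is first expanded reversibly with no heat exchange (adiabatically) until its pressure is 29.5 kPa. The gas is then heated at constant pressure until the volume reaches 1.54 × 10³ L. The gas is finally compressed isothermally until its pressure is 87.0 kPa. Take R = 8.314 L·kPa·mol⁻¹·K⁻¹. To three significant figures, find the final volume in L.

V₄ ≈ 522 L

Adiabatic (γ = 7/5), T V^(γ−1) and P V^γ constant: T₂ = T₁·(P₂/P₁)^((γ−1)/γ) = 561.2 K; V₂ = V₁·(P₁/P₂)^(1/γ) = 714.8 L.
P constant ⇒ V ∝ T: P₃ = P₂; T₃ = T₂·(V₃/V₂) = 1209 K.
Isothermal, so P V is constant: T₄ = T₃; V₄ = V₃·(P₃/P₄) = 522.2 L.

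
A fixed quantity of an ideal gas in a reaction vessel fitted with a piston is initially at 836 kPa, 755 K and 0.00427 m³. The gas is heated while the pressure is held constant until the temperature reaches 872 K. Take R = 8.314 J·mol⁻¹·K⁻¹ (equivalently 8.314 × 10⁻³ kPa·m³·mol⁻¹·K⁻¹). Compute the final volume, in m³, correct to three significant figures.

V₂ ≈ 0.00493 m³

Isobaric, so V/T is constant: P₂ = P₁; V₂ = V₁·(T₂/T₁) = 0.004932 m³.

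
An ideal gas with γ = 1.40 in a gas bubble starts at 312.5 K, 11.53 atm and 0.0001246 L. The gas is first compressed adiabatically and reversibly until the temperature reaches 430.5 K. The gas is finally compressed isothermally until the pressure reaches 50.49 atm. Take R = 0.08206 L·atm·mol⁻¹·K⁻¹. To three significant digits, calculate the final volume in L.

V₃ ≈ 3.92e-05 L

Adiabatic (γ = 1.40), T V^(γ−1) and P V^γ constant: P₂ = P₁·(T₂/T₁)^(γ/(γ−1)) = 35.38 atm; V₂ = V₁·(T₁/T₂)^(1/(γ−1)) = 5.594e-05 L.
Isothermal, so P V is constant: T₃ = T₂; V₃ = V₂·(P₂/P₃) = 3.920e-05 L.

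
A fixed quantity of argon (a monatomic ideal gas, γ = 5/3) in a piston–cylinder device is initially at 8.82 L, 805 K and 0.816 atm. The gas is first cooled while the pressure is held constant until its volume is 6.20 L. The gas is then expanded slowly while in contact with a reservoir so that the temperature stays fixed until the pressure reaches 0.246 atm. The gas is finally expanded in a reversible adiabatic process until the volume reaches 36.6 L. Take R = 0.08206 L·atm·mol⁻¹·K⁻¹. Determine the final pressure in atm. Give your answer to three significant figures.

P constant ⇒ V ∝ T: P₂ = P₁; T₂ = T₁·(V₂/V₁) = 565.9 K.
T constant ⇒ Boyle's law P V = const: T₃ = T₂; V₃ = V₂·(P₂/P₃) = 20.57 L.
Adiabatic (γ = 5/3), T V^(γ−1) and P V^γ constant: T₄ = T₃·(V₃/V₄)^(γ−1) = 385.3 K; P₄ = P₃·(V₃/V₄)^γ = 0.09413 atm.

P₄ ≈ 0.0941 atm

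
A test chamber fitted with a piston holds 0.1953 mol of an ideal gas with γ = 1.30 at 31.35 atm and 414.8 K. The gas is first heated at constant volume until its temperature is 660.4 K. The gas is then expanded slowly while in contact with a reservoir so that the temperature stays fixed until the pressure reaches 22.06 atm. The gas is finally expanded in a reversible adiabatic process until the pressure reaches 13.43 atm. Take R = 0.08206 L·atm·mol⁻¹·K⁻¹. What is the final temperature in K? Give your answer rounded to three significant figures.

From PV = nRT: V₁ = nRT₁/P₁ = 0.2120 L.
Isochoric, so P/T is constant: V₂ = V₁; P₂ = P₁·(T₂/T₁) = 49.91 atm.
T constant ⇒ Boyle's law P V = const: T₃ = T₂; V₃ = V₂·(P₂/P₃) = 0.4798 L.
Adiabatic (γ = 1.30), T V^(γ−1) and P V^γ constant: T₄ = T₃·(P₄/P₃)^((γ−1)/γ) = 588.9 K; V₄ = V₃·(P₃/P₄)^(1/γ) = 0.7028 L.

T₄ ≈ 589 K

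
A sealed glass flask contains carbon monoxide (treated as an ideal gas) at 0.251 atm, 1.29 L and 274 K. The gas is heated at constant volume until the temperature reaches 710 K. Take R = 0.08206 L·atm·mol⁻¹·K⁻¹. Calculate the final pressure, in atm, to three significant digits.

P₂ ≈ 0.650 atm

Isochoric, so P/T is constant: V₂ = V₁; P₂ = P₁·(T₂/T₁) = 0.6504 atm.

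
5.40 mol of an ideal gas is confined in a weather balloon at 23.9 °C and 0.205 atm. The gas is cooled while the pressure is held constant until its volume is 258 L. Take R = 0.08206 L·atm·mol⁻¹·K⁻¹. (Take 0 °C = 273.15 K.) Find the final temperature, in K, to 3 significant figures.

Convert: T₁ = 297.0 K.
From PV = nRT: V₁ = nRT₁/P₁ = 642.1 L.
P constant ⇒ V ∝ T: P₂ = P₁; T₂ = T₁·(V₂/V₁) = 119.4 K.

T₂ ≈ 119 K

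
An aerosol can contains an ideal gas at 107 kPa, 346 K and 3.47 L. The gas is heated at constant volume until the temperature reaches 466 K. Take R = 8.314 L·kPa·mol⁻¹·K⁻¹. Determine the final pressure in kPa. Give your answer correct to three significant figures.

P₂ ≈ 144 kPa

Isochoric, so P/T is constant: V₂ = V₁; P₂ = P₁·(T₂/T₁) = 144.1 kPa.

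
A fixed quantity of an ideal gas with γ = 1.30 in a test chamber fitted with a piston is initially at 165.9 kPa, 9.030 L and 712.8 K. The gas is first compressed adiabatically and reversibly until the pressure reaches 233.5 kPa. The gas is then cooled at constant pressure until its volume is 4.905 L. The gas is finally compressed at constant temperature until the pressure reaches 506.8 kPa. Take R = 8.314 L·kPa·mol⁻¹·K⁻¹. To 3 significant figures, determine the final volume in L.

V₄ ≈ 2.26 L

Adiabatic (γ = 1.30), T V^(γ−1) and P V^γ constant: T₂ = T₁·(P₂/P₁)^((γ−1)/γ) = 771.3 K; V₂ = V₁·(P₁/P₂)^(1/γ) = 6.942 L.
P constant ⇒ V ∝ T: P₃ = P₂; T₃ = T₂·(V₃/V₂) = 545.0 K.
Isothermal, so P V is constant: T₄ = T₃; V₄ = V₃·(P₃/P₄) = 2.260 L.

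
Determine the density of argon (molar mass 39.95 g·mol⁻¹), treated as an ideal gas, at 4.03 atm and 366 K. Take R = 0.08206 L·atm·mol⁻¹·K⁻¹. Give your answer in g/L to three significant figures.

ρ = PM/(RT) = (4.03 × 39.95) / (0.08206 × 366.0)

ρ ≈ 5.36 g/L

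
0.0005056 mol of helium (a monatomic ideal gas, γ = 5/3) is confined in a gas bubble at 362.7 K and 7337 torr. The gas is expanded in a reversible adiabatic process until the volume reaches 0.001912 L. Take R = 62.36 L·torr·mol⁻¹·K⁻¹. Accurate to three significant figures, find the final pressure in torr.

P₂ ≈ 5.22e+03 torr

From PV = nRT: V₁ = nRT₁/P₁ = 0.001559 L.
Adiabatic (γ = 5/3), T V^(γ−1) and P V^γ constant: T₂ = T₁·(V₁/V₂)^(γ−1) = 316.5 K; P₂ = P₁·(V₁/V₂)^γ = 5219 torr.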